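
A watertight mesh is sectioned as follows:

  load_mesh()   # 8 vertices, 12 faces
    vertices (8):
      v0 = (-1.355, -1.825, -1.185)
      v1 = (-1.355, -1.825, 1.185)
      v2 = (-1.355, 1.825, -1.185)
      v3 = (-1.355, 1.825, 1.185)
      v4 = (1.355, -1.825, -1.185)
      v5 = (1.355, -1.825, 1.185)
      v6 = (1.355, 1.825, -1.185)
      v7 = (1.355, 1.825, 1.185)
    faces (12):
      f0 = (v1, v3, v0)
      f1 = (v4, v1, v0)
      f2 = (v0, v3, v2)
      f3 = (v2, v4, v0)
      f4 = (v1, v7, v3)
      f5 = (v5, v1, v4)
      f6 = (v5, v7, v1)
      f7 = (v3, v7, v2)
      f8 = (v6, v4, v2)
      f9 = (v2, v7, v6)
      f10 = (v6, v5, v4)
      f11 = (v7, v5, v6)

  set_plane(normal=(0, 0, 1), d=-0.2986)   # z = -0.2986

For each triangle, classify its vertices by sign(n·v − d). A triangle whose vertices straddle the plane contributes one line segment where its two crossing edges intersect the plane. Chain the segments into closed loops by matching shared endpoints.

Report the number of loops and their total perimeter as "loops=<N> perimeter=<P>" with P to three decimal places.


Straddling triangles (8 of 12):
  (v1,v3,v0) [++-] → (-1.355, -0.459869, -0.2986)–(-1.355, -1.825, -0.2986)  len=1.3651
  (v4,v1,v0) [-+-] → (0.341437, -1.825, -0.2986)–(-1.355, -1.825, -0.2986)  len=1.6964
  (v0,v3,v2) [-+-] → (-1.355, -0.459869, -0.2986)–(-1.355, 1.825, -0.2986)  len=2.2849
  (v5,v1,v4) [++-] → (0.341437, -1.825, -0.2986)–(1.355, -1.825, -0.2986)  len=1.0136
  (v3,v7,v2) [++-] → (-0.341437, 1.825, -0.2986)–(-1.355, 1.825, -0.2986)  len=1.0136
  (v2,v7,v6) [-+-] → (-0.341437, 1.825, -0.2986)–(1.355, 1.825, -0.2986)  len=1.6964
  (v6,v5,v4) [-+-] → (1.355, 0.459869, -0.2986)–(1.355, -1.825, -0.2986)  len=2.2849
  (v7,v5,v6) [++-] → (1.355, 0.459869, -0.2986)–(1.355, 1.825, -0.2986)  len=1.3651

Chained into 1 loop(s):
  loop 1: 8 segments, perimeter = 12.7200
Total perimeter = 12.720

loops=1 perimeter=12.720


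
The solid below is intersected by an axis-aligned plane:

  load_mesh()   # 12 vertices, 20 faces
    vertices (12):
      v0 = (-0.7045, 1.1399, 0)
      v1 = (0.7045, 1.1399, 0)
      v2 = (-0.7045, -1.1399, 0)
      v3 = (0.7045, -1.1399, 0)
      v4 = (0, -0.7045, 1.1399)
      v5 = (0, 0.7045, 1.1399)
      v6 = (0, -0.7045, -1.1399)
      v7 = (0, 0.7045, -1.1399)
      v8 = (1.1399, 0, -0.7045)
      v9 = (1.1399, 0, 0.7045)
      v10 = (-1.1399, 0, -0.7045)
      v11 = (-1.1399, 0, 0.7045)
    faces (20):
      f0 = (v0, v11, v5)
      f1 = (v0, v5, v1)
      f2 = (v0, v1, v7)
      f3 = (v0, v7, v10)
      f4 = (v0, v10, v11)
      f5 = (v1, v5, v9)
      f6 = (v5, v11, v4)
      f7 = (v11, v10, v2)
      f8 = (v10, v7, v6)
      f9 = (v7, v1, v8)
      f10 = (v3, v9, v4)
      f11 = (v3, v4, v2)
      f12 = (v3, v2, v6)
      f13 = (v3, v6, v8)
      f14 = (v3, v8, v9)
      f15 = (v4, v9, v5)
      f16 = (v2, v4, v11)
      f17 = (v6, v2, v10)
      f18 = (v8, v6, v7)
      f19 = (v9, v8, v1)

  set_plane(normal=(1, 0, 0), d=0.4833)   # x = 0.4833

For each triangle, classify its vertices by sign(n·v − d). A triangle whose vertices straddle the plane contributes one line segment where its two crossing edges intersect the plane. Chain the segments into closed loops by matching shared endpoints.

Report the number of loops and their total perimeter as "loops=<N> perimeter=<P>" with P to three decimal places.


Straddling triangles (10 of 20):
  (v0,v5,v1) [--+] → (0.4833, 1.00319, 0.357908)–(0.4833, 1.1399, 0)  len=0.3831
  (v0,v1,v7) [-+-] → (0.4833, 1.1399, 0)–(0.4833, 1.00319, -0.357908)  len=0.3831
  (v1,v5,v9) [+-+] → (0.4833, 1.00319, 0.357908)–(0.4833, 0.405803, 0.955297)  len=0.8448
  (v7,v1,v8) [-++] → (0.4833, 1.00319, -0.357908)–(0.4833, 0.405803, -0.955297)  len=0.8448
  (v3,v9,v4) [++-] → (0.4833, -0.405803, 0.955297)–(0.4833, -1.00319, 0.357908)  len=0.8448
  (v3,v4,v2) [+--] → (0.4833, -1.00319, 0.357908)–(0.4833, -1.1399, 0)  len=0.3831
  (v3,v2,v6) [+--] → (0.4833, -1.1399, 0)–(0.4833, -1.00319, -0.357908)  len=0.3831
  (v3,v6,v8) [+-+] → (0.4833, -1.00319, -0.357908)–(0.4833, -0.405803, -0.955297)  len=0.8448
  (v4,v9,v5) [-+-] → (0.4833, -0.405803, 0.955297)–(0.4833, 0.405803, 0.955297)  len=0.8116
  (v8,v6,v7) [+--] → (0.4833, -0.405803, -0.955297)–(0.4833, 0.405803, -0.955297)  len=0.8116

Chained into 1 loop(s):
  loop 1: 10 segments, perimeter = 6.5351
Total perimeter = 6.535

loops=1 perimeter=6.535


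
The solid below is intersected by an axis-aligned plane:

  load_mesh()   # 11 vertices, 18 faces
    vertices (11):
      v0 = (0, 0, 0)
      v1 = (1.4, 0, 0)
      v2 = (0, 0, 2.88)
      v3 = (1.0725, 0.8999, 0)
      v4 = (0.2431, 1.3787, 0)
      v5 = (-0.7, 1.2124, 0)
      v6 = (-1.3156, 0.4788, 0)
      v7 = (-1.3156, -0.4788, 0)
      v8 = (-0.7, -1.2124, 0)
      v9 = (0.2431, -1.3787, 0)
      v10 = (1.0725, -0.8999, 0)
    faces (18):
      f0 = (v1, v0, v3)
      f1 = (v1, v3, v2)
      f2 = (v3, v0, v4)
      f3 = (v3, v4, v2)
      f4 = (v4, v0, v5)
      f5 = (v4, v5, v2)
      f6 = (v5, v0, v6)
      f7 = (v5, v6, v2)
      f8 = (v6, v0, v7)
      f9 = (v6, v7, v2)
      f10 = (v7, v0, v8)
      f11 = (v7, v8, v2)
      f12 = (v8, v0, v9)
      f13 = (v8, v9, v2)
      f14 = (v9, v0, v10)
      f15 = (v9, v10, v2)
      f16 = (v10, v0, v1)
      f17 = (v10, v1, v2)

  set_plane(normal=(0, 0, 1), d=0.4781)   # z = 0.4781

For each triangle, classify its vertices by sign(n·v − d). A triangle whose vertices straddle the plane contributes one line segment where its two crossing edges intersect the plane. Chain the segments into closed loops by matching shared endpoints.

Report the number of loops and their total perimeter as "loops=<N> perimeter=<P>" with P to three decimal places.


loops=1 perimeter=7.188

Straddling triangles (9 of 18):
  (v1,v3,v2) [--+] → (0.894458, 0.75051, 0.4781)–(1.16759, 0, 0.4781)  len=0.7987
  (v3,v4,v2) [--+] → (0.202744, 1.14983, 0.4781)–(0.894458, 0.75051, 0.4781)  len=0.7987
  (v4,v5,v2) [--+] → (-0.583795, 1.01113, 0.4781)–(0.202744, 1.14983, 0.4781)  len=0.7987
  (v5,v6,v2) [--+] → (-1.0972, 0.399316, 0.4781)–(-0.583795, 1.01113, 0.4781)  len=0.7987
  (v6,v7,v2) [--+] → (-1.0972, -0.399316, 0.4781)–(-1.0972, 0.399316, 0.4781)  len=0.7986
  (v7,v8,v2) [--+] → (-0.583795, -1.01113, 0.4781)–(-1.0972, -0.399316, 0.4781)  len=0.7987
  (v8,v9,v2) [--+] → (0.202744, -1.14983, 0.4781)–(-0.583795, -1.01113, 0.4781)  len=0.7987
  (v9,v10,v2) [--+] → (0.894458, -0.75051, 0.4781)–(0.202744, -1.14983, 0.4781)  len=0.7987
  (v10,v1,v2) [--+] → (1.16759, 0, 0.4781)–(0.894458, -0.75051, 0.4781)  len=0.7987

Chained into 1 loop(s):
  loop 1: 9 segments, perimeter = 7.1881
Total perimeter = 7.188


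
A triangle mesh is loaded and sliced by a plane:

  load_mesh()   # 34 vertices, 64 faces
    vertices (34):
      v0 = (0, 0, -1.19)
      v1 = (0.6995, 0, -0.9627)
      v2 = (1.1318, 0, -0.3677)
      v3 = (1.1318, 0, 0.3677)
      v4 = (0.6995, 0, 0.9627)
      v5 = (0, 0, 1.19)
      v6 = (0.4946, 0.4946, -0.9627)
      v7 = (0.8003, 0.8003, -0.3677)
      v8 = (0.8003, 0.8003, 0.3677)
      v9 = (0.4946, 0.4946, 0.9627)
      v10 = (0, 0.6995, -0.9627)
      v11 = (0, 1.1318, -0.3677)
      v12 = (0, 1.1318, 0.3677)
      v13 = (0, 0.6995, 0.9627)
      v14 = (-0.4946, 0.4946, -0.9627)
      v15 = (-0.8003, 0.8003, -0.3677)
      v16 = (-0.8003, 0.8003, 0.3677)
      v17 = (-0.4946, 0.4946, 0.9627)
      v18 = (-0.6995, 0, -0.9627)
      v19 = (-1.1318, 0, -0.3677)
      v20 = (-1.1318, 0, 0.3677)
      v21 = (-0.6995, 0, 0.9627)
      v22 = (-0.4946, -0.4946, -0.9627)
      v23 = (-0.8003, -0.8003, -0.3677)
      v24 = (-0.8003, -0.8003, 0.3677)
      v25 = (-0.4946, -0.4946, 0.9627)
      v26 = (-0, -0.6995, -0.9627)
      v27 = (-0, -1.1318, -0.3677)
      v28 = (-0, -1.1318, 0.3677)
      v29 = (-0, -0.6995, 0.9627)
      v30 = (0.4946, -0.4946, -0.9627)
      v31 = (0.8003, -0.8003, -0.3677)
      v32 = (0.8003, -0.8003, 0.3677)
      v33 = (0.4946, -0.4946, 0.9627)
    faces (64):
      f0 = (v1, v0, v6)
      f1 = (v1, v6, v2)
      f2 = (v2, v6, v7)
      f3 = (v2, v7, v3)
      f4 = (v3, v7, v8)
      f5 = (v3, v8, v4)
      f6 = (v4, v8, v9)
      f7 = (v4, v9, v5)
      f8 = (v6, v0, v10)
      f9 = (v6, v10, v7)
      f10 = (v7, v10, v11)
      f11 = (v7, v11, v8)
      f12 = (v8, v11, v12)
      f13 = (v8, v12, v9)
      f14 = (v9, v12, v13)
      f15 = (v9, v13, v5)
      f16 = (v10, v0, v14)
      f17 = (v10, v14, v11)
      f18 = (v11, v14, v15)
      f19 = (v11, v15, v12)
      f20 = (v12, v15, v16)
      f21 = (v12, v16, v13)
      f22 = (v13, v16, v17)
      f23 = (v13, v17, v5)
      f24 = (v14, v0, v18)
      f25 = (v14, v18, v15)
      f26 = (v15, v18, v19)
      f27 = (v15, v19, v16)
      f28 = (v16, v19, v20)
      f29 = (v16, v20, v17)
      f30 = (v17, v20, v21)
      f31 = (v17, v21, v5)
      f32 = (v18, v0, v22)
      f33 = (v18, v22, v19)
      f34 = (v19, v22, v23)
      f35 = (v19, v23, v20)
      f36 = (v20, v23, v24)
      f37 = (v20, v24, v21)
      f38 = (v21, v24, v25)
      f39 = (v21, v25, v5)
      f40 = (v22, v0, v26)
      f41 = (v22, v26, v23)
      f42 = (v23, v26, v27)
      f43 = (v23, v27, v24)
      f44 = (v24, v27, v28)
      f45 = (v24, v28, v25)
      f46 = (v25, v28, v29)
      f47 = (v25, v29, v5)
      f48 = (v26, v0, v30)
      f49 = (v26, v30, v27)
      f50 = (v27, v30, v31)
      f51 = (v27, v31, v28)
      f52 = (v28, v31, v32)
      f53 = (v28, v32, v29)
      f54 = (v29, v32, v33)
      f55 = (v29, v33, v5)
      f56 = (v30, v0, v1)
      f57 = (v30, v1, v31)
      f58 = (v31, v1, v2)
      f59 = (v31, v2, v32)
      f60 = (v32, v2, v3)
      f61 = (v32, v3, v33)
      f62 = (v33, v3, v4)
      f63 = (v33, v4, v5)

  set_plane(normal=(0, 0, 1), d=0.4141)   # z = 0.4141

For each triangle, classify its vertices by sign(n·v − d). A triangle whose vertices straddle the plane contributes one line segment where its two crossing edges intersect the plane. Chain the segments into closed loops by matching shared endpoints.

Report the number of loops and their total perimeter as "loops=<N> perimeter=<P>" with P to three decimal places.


loops=1 perimeter=6.723

Straddling triangles (16 of 64):
  (v3,v8,v4) [--+] → (0.792439, 0.73789, 0.4141)–(1.09809, 0, 0.4141)  len=0.7987
  (v4,v8,v9) [+-+] → (0.792439, 0.73789, 0.4141)–(0.776461, 0.776461, 0.4141)  len=0.0417
  (v8,v12,v9) [--+] → (0.0385705, 1.08211, 0.4141)–(0.776461, 0.776461, 0.4141)  len=0.7987
  (v9,v12,v13) [+-+] → (0.0385705, 1.08211, 0.4141)–(0, 1.09809, 0.4141)  len=0.0417
  (v12,v16,v13) [--+] → (-0.73789, 0.792439, 0.4141)–(0, 1.09809, 0.4141)  len=0.7987
  (v13,v16,v17) [+-+] → (-0.73789, 0.792439, 0.4141)–(-0.776461, 0.776461, 0.4141)  len=0.0417
  (v16,v20,v17) [--+] → (-1.08211, 0.0385705, 0.4141)–(-0.776461, 0.776461, 0.4141)  len=0.7987
  (v17,v20,v21) [+-+] → (-1.08211, 0.0385705, 0.4141)–(-1.09809, 0, 0.4141)  len=0.0417
  (v20,v24,v21) [--+] → (-0.792439, -0.73789, 0.4141)–(-1.09809, 0, 0.4141)  len=0.7987
  (v21,v24,v25) [+-+] → (-0.792439, -0.73789, 0.4141)–(-0.776461, -0.776461, 0.4141)  len=0.0417
  (v24,v28,v25) [--+] → (-0.0385705, -1.08211, 0.4141)–(-0.776461, -0.776461, 0.4141)  len=0.7987
  (v25,v28,v29) [+-+] → (-0.0385705, -1.08211, 0.4141)–(0, -1.09809, 0.4141)  len=0.0417
  (v28,v32,v29) [--+] → (0.73789, -0.792439, 0.4141)–(0, -1.09809, 0.4141)  len=0.7987
  (v29,v32,v33) [+-+] → (0.73789, -0.792439, 0.4141)–(0.776461, -0.776461, 0.4141)  len=0.0417
  (v32,v3,v33) [--+] → (1.08211, -0.0385705, 0.4141)–(0.776461, -0.776461, 0.4141)  len=0.7987
  (v33,v3,v4) [+-+] → (1.08211, -0.0385705, 0.4141)–(1.09809, 0, 0.4141)  len=0.0417

Chained into 1 loop(s):
  loop 1: 16 segments, perimeter = 6.7235
Total perimeter = 6.723


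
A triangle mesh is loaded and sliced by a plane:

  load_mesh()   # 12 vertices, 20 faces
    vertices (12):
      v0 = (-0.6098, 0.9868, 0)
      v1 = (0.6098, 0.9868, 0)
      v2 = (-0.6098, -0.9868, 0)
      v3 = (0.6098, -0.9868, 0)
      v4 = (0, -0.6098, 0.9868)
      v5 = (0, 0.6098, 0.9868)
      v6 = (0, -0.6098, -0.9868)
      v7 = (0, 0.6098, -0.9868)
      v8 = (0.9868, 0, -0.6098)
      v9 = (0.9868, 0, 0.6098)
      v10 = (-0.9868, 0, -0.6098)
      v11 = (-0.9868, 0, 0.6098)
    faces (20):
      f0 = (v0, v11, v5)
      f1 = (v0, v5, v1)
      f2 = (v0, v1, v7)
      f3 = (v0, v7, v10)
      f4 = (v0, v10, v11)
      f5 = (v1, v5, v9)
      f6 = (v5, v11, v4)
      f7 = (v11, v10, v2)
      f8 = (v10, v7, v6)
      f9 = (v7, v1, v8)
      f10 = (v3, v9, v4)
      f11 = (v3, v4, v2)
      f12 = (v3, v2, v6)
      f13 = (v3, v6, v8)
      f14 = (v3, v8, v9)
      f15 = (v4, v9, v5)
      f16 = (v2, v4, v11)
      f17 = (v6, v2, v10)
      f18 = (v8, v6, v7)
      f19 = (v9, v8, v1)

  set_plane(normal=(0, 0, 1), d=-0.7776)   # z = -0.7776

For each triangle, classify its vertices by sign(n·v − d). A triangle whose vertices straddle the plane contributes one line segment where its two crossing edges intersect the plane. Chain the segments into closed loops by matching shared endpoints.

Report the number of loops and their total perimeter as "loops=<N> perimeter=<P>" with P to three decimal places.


Straddling triangles (8 of 20):
  (v0,v1,v7) [++-] → (0.129277, 0.689723, -0.7776)–(-0.129277, 0.689723, -0.7776)  len=0.2586
  (v0,v7,v10) [+-+] → (-0.129277, 0.689723, -0.7776)–(-0.547582, 0.271418, -0.7776)  len=0.5916
  (v10,v7,v6) [+--] → (-0.547582, 0.271418, -0.7776)–(-0.547582, -0.271418, -0.7776)  len=0.5428
  (v7,v1,v8) [-++] → (0.129277, 0.689723, -0.7776)–(0.547582, 0.271418, -0.7776)  len=0.5916
  (v3,v2,v6) [++-] → (-0.129277, -0.689723, -0.7776)–(0.129277, -0.689723, -0.7776)  len=0.2586
  (v3,v6,v8) [+-+] → (0.129277, -0.689723, -0.7776)–(0.547582, -0.271418, -0.7776)  len=0.5916
  (v6,v2,v10) [-++] → (-0.129277, -0.689723, -0.7776)–(-0.547582, -0.271418, -0.7776)  len=0.5916
  (v8,v6,v7) [+--] → (0.547582, -0.271418, -0.7776)–(0.547582, 0.271418, -0.7776)  len=0.5428

Chained into 1 loop(s):
  loop 1: 8 segments, perimeter = 3.9691
Total perimeter = 3.969

loops=1 perimeter=3.969


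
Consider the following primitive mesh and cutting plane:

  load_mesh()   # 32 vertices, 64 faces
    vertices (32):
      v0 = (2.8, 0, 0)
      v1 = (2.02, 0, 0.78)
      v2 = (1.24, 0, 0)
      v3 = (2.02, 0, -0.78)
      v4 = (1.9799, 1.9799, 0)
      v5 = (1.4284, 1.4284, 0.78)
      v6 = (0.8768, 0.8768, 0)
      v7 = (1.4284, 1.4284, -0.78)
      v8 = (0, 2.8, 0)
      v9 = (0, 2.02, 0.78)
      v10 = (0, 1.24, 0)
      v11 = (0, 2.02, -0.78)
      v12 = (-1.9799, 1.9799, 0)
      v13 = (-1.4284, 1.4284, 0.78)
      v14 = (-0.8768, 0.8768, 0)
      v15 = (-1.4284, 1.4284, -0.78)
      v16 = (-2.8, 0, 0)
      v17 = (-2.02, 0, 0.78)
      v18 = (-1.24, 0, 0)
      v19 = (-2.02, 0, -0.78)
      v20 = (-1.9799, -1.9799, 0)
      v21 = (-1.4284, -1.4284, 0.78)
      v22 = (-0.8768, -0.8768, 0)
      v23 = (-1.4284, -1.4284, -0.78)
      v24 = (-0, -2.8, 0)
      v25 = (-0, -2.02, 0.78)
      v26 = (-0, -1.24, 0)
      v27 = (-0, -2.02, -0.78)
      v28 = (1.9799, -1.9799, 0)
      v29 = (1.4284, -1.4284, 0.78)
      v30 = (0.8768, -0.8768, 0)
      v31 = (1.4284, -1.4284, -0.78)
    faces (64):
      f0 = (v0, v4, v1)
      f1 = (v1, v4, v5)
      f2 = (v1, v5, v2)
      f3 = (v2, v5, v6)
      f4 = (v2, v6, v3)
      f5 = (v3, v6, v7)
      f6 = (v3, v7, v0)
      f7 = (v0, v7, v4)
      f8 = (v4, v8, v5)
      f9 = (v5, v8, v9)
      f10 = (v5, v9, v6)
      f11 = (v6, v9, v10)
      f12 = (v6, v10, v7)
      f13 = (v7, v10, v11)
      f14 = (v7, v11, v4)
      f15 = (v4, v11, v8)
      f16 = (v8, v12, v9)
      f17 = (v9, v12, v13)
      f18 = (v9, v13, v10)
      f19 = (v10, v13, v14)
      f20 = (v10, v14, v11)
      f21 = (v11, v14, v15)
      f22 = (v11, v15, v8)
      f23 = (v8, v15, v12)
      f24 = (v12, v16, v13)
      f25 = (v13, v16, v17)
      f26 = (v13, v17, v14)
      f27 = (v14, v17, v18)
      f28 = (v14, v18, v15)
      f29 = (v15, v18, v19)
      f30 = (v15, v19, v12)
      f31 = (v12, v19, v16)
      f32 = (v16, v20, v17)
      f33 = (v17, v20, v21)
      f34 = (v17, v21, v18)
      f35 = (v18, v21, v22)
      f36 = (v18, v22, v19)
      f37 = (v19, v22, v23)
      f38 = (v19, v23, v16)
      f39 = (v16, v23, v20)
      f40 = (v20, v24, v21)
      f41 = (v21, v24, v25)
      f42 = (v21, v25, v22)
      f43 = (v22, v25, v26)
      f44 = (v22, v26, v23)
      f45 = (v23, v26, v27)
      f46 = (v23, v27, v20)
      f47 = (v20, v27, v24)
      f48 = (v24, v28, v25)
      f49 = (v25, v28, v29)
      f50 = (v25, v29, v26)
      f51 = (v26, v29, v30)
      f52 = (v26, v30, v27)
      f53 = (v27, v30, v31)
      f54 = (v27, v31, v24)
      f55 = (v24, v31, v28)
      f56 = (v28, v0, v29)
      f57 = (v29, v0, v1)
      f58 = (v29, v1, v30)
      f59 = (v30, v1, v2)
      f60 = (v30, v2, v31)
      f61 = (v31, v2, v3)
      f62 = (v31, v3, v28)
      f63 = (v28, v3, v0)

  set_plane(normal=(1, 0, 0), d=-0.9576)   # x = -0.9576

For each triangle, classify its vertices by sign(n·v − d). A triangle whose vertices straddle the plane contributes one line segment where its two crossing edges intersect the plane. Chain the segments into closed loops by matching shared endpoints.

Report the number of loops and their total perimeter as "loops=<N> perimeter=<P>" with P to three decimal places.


Straddling triangles (20 of 64):
  (v8,v12,v9) [+-+] → (-0.9576, 2.40335, 0)–(-0.9576, 2.00061, 0.402745)  len=0.5696
  (v9,v12,v13) [+--] → (-0.9576, 2.00061, 0.402745)–(-0.9576, 1.62339, 0.78)  len=0.5335
  (v9,v13,v10) [+-+] → (-0.9576, 1.62339, 0.78)–(-0.9576, 1.3663, 0.522912)  len=0.3636
  (v10,v13,v14) [+-+] → (-0.9576, 1.3663, 0.522912)–(-0.9576, 0.9576, 0.114257)  len=0.5780
  (v11,v14,v15) [++-] → (-0.9576, 0.9576, -0.114257)–(-0.9576, 1.62339, -0.78)  len=0.9415
  (v11,v15,v8) [+-+] → (-0.9576, 1.62339, -0.78)–(-0.9576, 1.88048, -0.522912)  len=0.3636
  (v8,v15,v12) [+--] → (-0.9576, 1.88048, -0.522912)–(-0.9576, 2.40335, 0)  len=0.7395
  (v13,v17,v14) [--+] → (-0.9576, 0.814829, 0.0551295)–(-0.9576, 0.9576, 0.114257)  len=0.1545
  (v14,v17,v18) [+--] → (-0.9576, 0.814829, 0.0551295)–(-0.9576, 0.681741, 0)  len=0.1441
  (v14,v18,v15) [+--] → (-0.9576, 0.681741, 0)–(-0.9576, 0.9576, -0.114257)  len=0.2986
  (v18,v21,v22) [--+] → (-0.9576, -0.9576, 0.114257)–(-0.9576, -0.681741, 0)  len=0.2986
  (v18,v22,v19) [-+-] → (-0.9576, -0.681741, 0)–(-0.9576, -0.814829, -0.0551295)  len=0.1441
  (v19,v22,v23) [-+-] → (-0.9576, -0.814829, -0.0551295)–(-0.9576, -0.9576, -0.114257)  len=0.1545
  (v20,v24,v21) [-+-] → (-0.9576, -2.40335, 0)–(-0.9576, -1.88048, 0.522912)  len=0.7395
  (v21,v24,v25) [-++] → (-0.9576, -1.88048, 0.522912)–(-0.9576, -1.62339, 0.78)  len=0.3636
  (v21,v25,v22) [-++] → (-0.9576, -1.62339, 0.78)–(-0.9576, -0.9576, 0.114257)  len=0.9415
  (v22,v26,v23) [++-] → (-0.9576, -1.3663, -0.522912)–(-0.9576, -0.9576, -0.114257)  len=0.5780
  (v23,v26,v27) [-++] → (-0.9576, -1.3663, -0.522912)–(-0.9576, -1.62339, -0.78)  len=0.3636
  (v23,v27,v20) [-+-] → (-0.9576, -1.62339, -0.78)–(-0.9576, -2.00061, -0.402745)  len=0.5335
  (v20,v27,v24) [-++] → (-0.9576, -2.00061, -0.402745)–(-0.9576, -2.40335, 0)  len=0.5696

Chained into 2 loop(s):
  loop 1: 10 segments, perimeter = 4.6864
  loop 2: 10 segments, perimeter = 4.6864
Total perimeter = 9.373

loops=2 perimeter=9.373


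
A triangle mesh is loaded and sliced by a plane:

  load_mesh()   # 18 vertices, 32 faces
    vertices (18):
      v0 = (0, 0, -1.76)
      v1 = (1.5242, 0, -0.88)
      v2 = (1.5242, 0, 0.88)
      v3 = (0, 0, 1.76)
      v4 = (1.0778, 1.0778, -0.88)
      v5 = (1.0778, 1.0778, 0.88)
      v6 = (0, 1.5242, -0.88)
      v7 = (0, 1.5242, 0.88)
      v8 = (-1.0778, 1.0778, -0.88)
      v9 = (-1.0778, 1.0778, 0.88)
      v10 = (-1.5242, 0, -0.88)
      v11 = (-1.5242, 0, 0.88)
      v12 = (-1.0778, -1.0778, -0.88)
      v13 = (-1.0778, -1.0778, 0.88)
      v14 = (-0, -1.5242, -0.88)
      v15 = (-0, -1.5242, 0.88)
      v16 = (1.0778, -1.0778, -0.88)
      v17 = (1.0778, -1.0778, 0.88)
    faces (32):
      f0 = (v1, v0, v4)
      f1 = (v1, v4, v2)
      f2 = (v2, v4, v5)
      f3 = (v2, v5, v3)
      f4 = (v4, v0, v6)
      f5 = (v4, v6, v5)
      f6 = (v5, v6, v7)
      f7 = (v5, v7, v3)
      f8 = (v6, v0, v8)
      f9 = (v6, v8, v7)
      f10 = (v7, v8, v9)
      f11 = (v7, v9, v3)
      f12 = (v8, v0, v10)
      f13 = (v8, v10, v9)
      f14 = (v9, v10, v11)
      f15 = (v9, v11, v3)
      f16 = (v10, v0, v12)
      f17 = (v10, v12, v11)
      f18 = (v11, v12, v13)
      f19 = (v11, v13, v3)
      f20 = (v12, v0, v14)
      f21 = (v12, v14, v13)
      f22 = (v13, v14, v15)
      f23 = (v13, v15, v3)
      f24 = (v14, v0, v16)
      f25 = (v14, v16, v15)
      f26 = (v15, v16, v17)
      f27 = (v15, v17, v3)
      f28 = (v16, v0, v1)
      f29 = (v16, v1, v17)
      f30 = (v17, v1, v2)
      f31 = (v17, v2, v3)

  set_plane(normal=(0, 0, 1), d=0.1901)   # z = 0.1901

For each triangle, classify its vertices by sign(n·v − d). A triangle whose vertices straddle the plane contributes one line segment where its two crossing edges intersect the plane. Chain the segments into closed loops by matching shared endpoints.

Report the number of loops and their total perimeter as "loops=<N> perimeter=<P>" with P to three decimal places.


Straddling triangles (16 of 32):
  (v1,v4,v2) [--+] → (1.34922, 0.422485, 0.1901)–(1.5242, 0, 0.1901)  len=0.4573
  (v2,v4,v5) [+-+] → (1.34922, 0.422485, 0.1901)–(1.0778, 1.0778, 0.1901)  len=0.7093
  (v4,v6,v5) [--+] → (0.655315, 1.25278, 0.1901)–(1.0778, 1.0778, 0.1901)  len=0.4573
  (v5,v6,v7) [+-+] → (0.655315, 1.25278, 0.1901)–(0, 1.5242, 0.1901)  len=0.7093
  (v6,v8,v7) [--+] → (-0.422485, 1.34922, 0.1901)–(0, 1.5242, 0.1901)  len=0.4573
  (v7,v8,v9) [+-+] → (-0.422485, 1.34922, 0.1901)–(-1.0778, 1.0778, 0.1901)  len=0.7093
  (v8,v10,v9) [--+] → (-1.25278, 0.655315, 0.1901)–(-1.0778, 1.0778, 0.1901)  len=0.4573
  (v9,v10,v11) [+-+] → (-1.25278, 0.655315, 0.1901)–(-1.5242, 0, 0.1901)  len=0.7093
  (v10,v12,v11) [--+] → (-1.34922, -0.422485, 0.1901)–(-1.5242, 0, 0.1901)  len=0.4573
  (v11,v12,v13) [+-+] → (-1.34922, -0.422485, 0.1901)–(-1.0778, -1.0778, 0.1901)  len=0.7093
  (v12,v14,v13) [--+] → (-0.655315, -1.25278, 0.1901)–(-1.0778, -1.0778, 0.1901)  len=0.4573
  (v13,v14,v15) [+-+] → (-0.655315, -1.25278, 0.1901)–(0, -1.5242, 0.1901)  len=0.7093
  (v14,v16,v15) [--+] → (0.422485, -1.34922, 0.1901)–(0, -1.5242, 0.1901)  len=0.4573
  (v15,v16,v17) [+-+] → (0.422485, -1.34922, 0.1901)–(1.0778, -1.0778, 0.1901)  len=0.7093
  (v16,v1,v17) [--+] → (1.25278, -0.655315, 0.1901)–(1.0778, -1.0778, 0.1901)  len=0.4573
  (v17,v1,v2) [+-+] → (1.25278, -0.655315, 0.1901)–(1.5242, 0, 0.1901)  len=0.7093

Chained into 1 loop(s):
  loop 1: 16 segments, perimeter = 9.3327
Total perimeter = 9.333

loops=1 perimeter=9.333


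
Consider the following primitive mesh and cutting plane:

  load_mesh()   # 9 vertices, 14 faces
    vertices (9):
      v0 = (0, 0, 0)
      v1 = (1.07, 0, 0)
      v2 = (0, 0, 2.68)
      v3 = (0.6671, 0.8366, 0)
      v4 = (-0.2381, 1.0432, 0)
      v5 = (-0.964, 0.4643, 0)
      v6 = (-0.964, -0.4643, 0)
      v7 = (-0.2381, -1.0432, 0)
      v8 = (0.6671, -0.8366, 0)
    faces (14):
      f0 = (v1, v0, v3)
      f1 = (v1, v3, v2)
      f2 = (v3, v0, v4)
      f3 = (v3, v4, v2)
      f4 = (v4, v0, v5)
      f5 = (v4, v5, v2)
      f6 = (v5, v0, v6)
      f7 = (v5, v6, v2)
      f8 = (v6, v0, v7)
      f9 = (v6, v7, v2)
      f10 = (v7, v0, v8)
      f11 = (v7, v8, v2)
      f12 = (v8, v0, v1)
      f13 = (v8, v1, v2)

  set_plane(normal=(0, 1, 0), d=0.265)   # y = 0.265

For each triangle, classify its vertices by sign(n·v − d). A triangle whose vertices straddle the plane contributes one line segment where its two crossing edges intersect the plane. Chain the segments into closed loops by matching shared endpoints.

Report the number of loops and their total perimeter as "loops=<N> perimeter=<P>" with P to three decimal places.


Straddling triangles (8 of 14):
  (v1,v0,v3) [--+] → (0.211309, 0.265, 0)–(0.942378, 0.265, 0)  len=0.7311
  (v1,v3,v2) [-+-] → (0.942378, 0.265, 0)–(0.211309, 0.265, 1.83109)  len=1.9716
  (v3,v0,v4) [+-+] → (0.211309, 0.265, 0)–(-0.0604836, 0.265, 0)  len=0.2718
  (v3,v4,v2) [++-] → (-0.0604836, 0.265, 1.99921)–(0.211309, 0.265, 1.83109)  len=0.3196
  (v4,v0,v5) [+-+] → (-0.0604836, 0.265, 0)–(-0.550205, 0.265, 0)  len=0.4897
  (v4,v5,v2) [++-] → (-0.550205, 0.265, 1.15039)–(-0.0604836, 0.265, 1.99921)  len=0.9800
  (v5,v0,v6) [+--] → (-0.550205, 0.265, 0)–(-0.964, 0.265, 0)  len=0.4138
  (v5,v6,v2) [+--] → (-0.964, 0.265, 0)–(-0.550205, 0.265, 1.15039)  len=1.2225

Chained into 1 loop(s):
  loop 1: 8 segments, perimeter = 6.4001
Total perimeter = 6.400

loops=1 perimeter=6.400


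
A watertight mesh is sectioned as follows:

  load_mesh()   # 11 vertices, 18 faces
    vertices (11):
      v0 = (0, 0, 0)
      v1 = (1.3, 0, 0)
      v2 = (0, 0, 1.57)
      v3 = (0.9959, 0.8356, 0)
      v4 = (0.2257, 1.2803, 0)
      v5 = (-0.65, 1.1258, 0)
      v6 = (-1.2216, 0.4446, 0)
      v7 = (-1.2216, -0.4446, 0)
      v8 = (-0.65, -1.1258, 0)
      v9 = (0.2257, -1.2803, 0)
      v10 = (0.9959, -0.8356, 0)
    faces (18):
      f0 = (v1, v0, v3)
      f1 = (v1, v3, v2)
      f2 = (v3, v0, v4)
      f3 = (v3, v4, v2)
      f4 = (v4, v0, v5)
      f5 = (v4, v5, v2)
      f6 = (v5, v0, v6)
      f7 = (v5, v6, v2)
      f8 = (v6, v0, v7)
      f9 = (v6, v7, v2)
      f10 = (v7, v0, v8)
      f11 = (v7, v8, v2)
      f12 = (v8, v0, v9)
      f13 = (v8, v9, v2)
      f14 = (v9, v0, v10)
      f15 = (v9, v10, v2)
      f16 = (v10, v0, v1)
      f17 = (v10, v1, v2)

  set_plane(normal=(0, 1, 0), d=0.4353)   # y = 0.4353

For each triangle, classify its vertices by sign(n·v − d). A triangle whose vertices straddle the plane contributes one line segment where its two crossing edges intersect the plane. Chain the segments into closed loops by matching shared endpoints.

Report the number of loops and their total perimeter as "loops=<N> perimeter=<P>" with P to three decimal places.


loops=1 perimeter=5.569

Straddling triangles (10 of 18):
  (v1,v0,v3) [--+] → (0.518807, 0.4353, 0)–(1.14158, 0.4353, 0)  len=0.6228
  (v1,v3,v2) [-+-] → (1.14158, 0.4353, 0)–(0.518807, 0.4353, 0.752119)  len=0.9765
  (v3,v0,v4) [+-+] → (0.518807, 0.4353, 0)–(0.0767376, 0.4353, 0)  len=0.4421
  (v3,v4,v2) [++-] → (0.0767376, 0.4353, 1.0362)–(0.518807, 0.4353, 0.752119)  len=0.5255
  (v4,v0,v5) [+-+] → (0.0767376, 0.4353, 0)–(-0.251328, 0.4353, 0)  len=0.3281
  (v4,v5,v2) [++-] → (-0.251328, 0.4353, 0.962946)–(0.0767376, 0.4353, 1.0362)  len=0.3361
  (v5,v0,v6) [+-+] → (-0.251328, 0.4353, 0)–(-1.19605, 0.4353, 0)  len=0.9447
  (v5,v6,v2) [++-] → (-1.19605, 0.4353, 0.0328408)–(-0.251328, 0.4353, 0.962946)  len=1.3257
  (v6,v0,v7) [+--] → (-1.19605, 0.4353, 0)–(-1.2216, 0.4353, 0)  len=0.0256
  (v6,v7,v2) [+--] → (-1.2216, 0.4353, 0)–(-1.19605, 0.4353, 0.0328408)  len=0.0416

Chained into 1 loop(s):
  loop 1: 10 segments, perimeter = 5.5686
Total perimeter = 5.569


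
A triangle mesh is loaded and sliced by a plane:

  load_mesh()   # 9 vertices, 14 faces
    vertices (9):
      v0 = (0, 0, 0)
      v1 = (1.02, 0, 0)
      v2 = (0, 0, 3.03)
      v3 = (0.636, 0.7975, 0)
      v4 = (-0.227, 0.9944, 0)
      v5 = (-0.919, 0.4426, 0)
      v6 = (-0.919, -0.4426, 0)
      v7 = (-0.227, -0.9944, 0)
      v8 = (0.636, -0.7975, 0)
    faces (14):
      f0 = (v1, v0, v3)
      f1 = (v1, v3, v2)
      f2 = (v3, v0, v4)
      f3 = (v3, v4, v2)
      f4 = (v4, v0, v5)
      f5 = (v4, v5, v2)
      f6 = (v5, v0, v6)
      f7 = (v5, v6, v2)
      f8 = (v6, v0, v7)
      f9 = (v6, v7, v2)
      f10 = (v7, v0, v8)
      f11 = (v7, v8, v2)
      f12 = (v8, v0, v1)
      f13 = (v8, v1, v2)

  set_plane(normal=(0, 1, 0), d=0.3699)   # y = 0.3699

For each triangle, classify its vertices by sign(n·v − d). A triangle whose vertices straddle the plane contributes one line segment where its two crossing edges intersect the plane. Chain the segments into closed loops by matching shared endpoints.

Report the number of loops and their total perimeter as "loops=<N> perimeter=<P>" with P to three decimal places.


loops=1 perimeter=6.028

Straddling triangles (8 of 14):
  (v1,v0,v3) [--+] → (0.294992, 0.3699, 0)–(0.841891, 0.3699, 0)  len=0.5469
  (v1,v3,v2) [-+-] → (0.841891, 0.3699, 0)–(0.294992, 0.3699, 1.62461)  len=1.7142
  (v3,v0,v4) [+-+] → (0.294992, 0.3699, 0)–(-0.0844402, 0.3699, 0)  len=0.3794
  (v3,v4,v2) [++-] → (-0.0844402, 0.3699, 1.90289)–(0.294992, 0.3699, 1.62461)  len=0.4705
  (v4,v0,v5) [+-+] → (-0.0844402, 0.3699, 0)–(-0.768048, 0.3699, 0)  len=0.6836
  (v4,v5,v2) [++-] → (-0.768048, 0.3699, 0.497698)–(-0.0844402, 0.3699, 1.90289)  len=1.5627
  (v5,v0,v6) [+--] → (-0.768048, 0.3699, 0)–(-0.919, 0.3699, 0)  len=0.1510
  (v5,v6,v2) [+--] → (-0.919, 0.3699, 0)–(-0.768048, 0.3699, 0.497698)  len=0.5201

Chained into 1 loop(s):
  loop 1: 8 segments, perimeter = 6.0284
Total perimeter = 6.028


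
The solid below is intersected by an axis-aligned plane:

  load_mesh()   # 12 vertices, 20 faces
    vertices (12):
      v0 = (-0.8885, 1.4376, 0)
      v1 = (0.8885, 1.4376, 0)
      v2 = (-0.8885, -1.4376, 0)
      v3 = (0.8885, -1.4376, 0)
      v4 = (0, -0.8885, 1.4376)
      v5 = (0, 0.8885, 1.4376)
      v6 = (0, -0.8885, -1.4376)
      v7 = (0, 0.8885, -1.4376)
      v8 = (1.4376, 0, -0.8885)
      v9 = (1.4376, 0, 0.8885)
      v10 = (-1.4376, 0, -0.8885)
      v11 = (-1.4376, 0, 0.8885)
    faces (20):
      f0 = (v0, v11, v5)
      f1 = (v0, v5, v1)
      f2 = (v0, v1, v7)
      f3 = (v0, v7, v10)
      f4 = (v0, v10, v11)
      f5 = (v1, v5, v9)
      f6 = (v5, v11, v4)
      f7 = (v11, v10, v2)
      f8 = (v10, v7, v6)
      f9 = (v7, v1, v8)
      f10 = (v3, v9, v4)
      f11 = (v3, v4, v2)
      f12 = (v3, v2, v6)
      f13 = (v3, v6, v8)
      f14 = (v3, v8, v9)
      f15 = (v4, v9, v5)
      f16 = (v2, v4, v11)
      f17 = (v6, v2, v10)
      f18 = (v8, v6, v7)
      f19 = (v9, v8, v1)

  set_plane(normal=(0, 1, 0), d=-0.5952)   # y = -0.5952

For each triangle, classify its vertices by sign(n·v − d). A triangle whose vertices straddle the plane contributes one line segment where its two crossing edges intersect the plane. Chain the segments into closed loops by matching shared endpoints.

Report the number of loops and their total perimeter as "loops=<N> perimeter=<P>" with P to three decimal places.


loops=1 perimeter=8.276

Straddling triangles (10 of 20):
  (v5,v11,v4) [++-] → (-0.474562, -0.5952, 1.25634)–(0, -0.5952, 1.4376)  len=0.5080
  (v11,v10,v2) [++-] → (-1.21026, -0.5952, -0.52064)–(-1.21026, -0.5952, 0.52064)  len=1.0413
  (v10,v7,v6) [++-] → (0, -0.5952, -1.4376)–(-0.474562, -0.5952, -1.25634)  len=0.5080
  (v3,v9,v4) [-+-] → (1.21026, -0.5952, 0.52064)–(0.474562, -0.5952, 1.25634)  len=1.0404
  (v3,v6,v8) [--+] → (0.474562, -0.5952, -1.25634)–(1.21026, -0.5952, -0.52064)  len=1.0404
  (v3,v8,v9) [-++] → (1.21026, -0.5952, -0.52064)–(1.21026, -0.5952, 0.52064)  len=1.0413
  (v4,v9,v5) [-++] → (0.474562, -0.5952, 1.25634)–(0, -0.5952, 1.4376)  len=0.5080
  (v2,v4,v11) [--+] → (-0.474562, -0.5952, 1.25634)–(-1.21026, -0.5952, 0.52064)  len=1.0404
  (v6,v2,v10) [--+] → (-1.21026, -0.5952, -0.52064)–(-0.474562, -0.5952, -1.25634)  len=1.0404
  (v8,v6,v7) [+-+] → (0.474562, -0.5952, -1.25634)–(0, -0.5952, -1.4376)  len=0.5080

Chained into 1 loop(s):
  loop 1: 10 segments, perimeter = 8.2763
Total perimeter = 8.276


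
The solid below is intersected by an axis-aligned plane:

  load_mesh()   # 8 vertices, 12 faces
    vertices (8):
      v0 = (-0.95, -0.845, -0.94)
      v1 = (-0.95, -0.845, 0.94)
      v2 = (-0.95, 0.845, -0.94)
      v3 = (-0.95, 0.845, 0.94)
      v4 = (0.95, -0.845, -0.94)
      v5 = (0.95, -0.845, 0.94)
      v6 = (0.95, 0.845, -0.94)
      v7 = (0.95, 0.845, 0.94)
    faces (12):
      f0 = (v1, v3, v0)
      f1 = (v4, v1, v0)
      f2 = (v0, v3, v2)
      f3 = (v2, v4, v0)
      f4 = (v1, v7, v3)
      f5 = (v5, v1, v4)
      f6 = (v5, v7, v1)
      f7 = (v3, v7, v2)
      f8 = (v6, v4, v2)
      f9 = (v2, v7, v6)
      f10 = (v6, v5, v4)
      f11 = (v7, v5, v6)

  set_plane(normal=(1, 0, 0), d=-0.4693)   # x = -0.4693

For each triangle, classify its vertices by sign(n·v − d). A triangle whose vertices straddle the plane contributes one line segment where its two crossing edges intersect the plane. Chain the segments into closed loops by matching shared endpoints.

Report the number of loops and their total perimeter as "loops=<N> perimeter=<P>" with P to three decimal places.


loops=1 perimeter=7.140

Straddling triangles (8 of 12):
  (v4,v1,v0) [+--] → (-0.4693, -0.845, 0.46436)–(-0.4693, -0.845, -0.94)  len=1.4044
  (v2,v4,v0) [-+-] → (-0.4693, 0.41743, -0.94)–(-0.4693, -0.845, -0.94)  len=1.2624
  (v1,v7,v3) [-+-] → (-0.4693, -0.41743, 0.94)–(-0.4693, 0.845, 0.94)  len=1.2624
  (v5,v1,v4) [+-+] → (-0.4693, -0.845, 0.94)–(-0.4693, -0.845, 0.46436)  len=0.4756
  (v5,v7,v1) [++-] → (-0.4693, -0.41743, 0.94)–(-0.4693, -0.845, 0.94)  len=0.4276
  (v3,v7,v2) [-+-] → (-0.4693, 0.845, 0.94)–(-0.4693, 0.845, -0.46436)  len=1.4044
  (v6,v4,v2) [++-] → (-0.4693, 0.41743, -0.94)–(-0.4693, 0.845, -0.94)  len=0.4276
  (v2,v7,v6) [-++] → (-0.4693, 0.845, -0.46436)–(-0.4693, 0.845, -0.94)  len=0.4756

Chained into 1 loop(s):
  loop 1: 8 segments, perimeter = 7.1400
Total perimeter = 7.140


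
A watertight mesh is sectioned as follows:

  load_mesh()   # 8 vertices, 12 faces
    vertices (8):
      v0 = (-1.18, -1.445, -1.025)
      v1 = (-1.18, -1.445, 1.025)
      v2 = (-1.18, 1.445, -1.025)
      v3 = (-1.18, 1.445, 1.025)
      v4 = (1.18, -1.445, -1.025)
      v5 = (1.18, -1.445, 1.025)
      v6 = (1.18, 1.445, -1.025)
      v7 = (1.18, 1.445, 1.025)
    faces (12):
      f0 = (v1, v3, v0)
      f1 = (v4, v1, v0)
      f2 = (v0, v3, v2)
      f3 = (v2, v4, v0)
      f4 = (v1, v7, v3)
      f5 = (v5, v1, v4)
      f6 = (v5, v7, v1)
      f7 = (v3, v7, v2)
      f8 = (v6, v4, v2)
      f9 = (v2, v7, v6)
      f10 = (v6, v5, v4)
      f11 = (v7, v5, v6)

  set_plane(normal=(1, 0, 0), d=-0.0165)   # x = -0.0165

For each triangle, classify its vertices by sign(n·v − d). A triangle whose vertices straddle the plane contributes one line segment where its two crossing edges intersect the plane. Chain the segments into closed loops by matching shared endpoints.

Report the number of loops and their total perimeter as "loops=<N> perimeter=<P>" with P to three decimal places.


loops=1 perimeter=9.880

Straddling triangles (8 of 12):
  (v4,v1,v0) [+--] → (-0.0165, -1.445, 0.0143326)–(-0.0165, -1.445, -1.025)  len=1.0393
  (v2,v4,v0) [-+-] → (-0.0165, 0.0202055, -1.025)–(-0.0165, -1.445, -1.025)  len=1.4652
  (v1,v7,v3) [-+-] → (-0.0165, -0.0202055, 1.025)–(-0.0165, 1.445, 1.025)  len=1.4652
  (v5,v1,v4) [+-+] → (-0.0165, -1.445, 1.025)–(-0.0165, -1.445, 0.0143326)  len=1.0107
  (v5,v7,v1) [++-] → (-0.0165, -0.0202055, 1.025)–(-0.0165, -1.445, 1.025)  len=1.4248
  (v3,v7,v2) [-+-] → (-0.0165, 1.445, 1.025)–(-0.0165, 1.445, -0.0143326)  len=1.0393
  (v6,v4,v2) [++-] → (-0.0165, 0.0202055, -1.025)–(-0.0165, 1.445, -1.025)  len=1.4248
  (v2,v7,v6) [-++] → (-0.0165, 1.445, -0.0143326)–(-0.0165, 1.445, -1.025)  len=1.0107

Chained into 1 loop(s):
  loop 1: 8 segments, perimeter = 9.8800
Total perimeter = 9.880


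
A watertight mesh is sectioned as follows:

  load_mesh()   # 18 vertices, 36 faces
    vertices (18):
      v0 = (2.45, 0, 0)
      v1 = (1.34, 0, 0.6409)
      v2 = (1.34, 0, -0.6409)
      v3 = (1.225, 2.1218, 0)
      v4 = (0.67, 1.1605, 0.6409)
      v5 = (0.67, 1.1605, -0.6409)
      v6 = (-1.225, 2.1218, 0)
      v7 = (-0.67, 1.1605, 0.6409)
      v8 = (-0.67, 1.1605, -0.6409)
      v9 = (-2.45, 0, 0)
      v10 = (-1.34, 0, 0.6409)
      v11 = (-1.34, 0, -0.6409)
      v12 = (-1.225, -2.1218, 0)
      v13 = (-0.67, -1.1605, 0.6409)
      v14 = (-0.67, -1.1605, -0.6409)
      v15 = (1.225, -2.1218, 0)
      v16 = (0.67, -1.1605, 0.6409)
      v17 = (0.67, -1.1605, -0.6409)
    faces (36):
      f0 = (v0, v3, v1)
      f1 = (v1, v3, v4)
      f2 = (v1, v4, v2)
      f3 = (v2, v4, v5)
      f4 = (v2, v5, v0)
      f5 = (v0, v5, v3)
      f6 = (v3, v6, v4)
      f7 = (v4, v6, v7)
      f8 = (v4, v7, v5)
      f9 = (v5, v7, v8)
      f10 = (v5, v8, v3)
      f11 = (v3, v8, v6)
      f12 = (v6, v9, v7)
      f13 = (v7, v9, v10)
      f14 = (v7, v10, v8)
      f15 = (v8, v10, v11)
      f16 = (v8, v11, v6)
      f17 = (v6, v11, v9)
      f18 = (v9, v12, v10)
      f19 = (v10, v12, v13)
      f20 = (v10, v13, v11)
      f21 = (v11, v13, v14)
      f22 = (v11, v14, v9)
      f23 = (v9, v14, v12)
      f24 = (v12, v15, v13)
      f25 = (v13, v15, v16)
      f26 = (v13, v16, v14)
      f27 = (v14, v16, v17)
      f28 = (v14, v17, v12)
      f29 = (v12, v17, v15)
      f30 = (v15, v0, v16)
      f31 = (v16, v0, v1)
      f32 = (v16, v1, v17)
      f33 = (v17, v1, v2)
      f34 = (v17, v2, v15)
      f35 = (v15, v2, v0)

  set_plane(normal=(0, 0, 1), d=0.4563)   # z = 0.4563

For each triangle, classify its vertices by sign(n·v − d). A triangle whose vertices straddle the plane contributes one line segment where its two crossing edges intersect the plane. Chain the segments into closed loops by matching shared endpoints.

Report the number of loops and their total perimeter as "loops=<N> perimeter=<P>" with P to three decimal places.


Straddling triangles (24 of 36):
  (v0,v3,v1) [--+] → (1.30688, 0.611147, 0.4563)–(1.65972, 0, 0.4563)  len=0.7057
  (v1,v3,v4) [+-+] → (1.30688, 0.611147, 0.4563)–(0.829858, 1.43739, 0.4563)  len=0.9541
  (v1,v4,v2) [++-] → (0.766491, 0.993369, 0.4563)–(1.34, 0, 0.4563)  len=1.1470
  (v2,v4,v5) [-+-] → (0.766491, 0.993369, 0.4563)–(0.67, 1.1605, 0.4563)  len=0.1930
  (v3,v6,v4) [--+] → (0.124178, 1.43739, 0.4563)–(0.829858, 1.43739, 0.4563)  len=0.7057
  (v4,v6,v7) [+-+] → (0.124178, 1.43739, 0.4563)–(-0.829858, 1.43739, 0.4563)  len=0.9540
  (v4,v7,v5) [++-] → (-0.477018, 1.1605, 0.4563)–(0.67, 1.1605, 0.4563)  len=1.1470
  (v5,v7,v8) [-+-] → (-0.477018, 1.1605, 0.4563)–(-0.67, 1.1605, 0.4563)  len=0.1930
  (v6,v9,v7) [--+] → (-1.1827, 0.826238, 0.4563)–(-0.829858, 1.43739, 0.4563)  len=0.7057
  (v7,v9,v10) [+-+] → (-1.1827, 0.826238, 0.4563)–(-1.65972, 0, 0.4563)  len=0.9541
  (v7,v10,v8) [++-] → (-1.24351, 0.167131, 0.4563)–(-0.67, 1.1605, 0.4563)  len=1.1470
  (v8,v10,v11) [-+-] → (-1.24351, 0.167131, 0.4563)–(-1.34, 0, 0.4563)  len=0.1930
  (v9,v12,v10) [--+] → (-1.30688, -0.611147, 0.4563)–(-1.65972, 0, 0.4563)  len=0.7057
  (v10,v12,v13) [+-+] → (-1.30688, -0.611147, 0.4563)–(-0.829858, -1.43739, 0.4563)  len=0.9541
  (v10,v13,v11) [++-] → (-0.766491, -0.993369, 0.4563)–(-1.34, 0, 0.4563)  len=1.1470
  (v11,v13,v14) [-+-] → (-0.766491, -0.993369, 0.4563)–(-0.67, -1.1605, 0.4563)  len=0.1930
  (v12,v15,v13) [--+] → (-0.124178, -1.43739, 0.4563)–(-0.829858, -1.43739, 0.4563)  len=0.7057
  (v13,v15,v16) [+-+] → (-0.124178, -1.43739, 0.4563)–(0.829858, -1.43739, 0.4563)  len=0.9540
  (v13,v16,v14) [++-] → (0.477018, -1.1605, 0.4563)–(-0.67, -1.1605, 0.4563)  len=1.1470
  (v14,v16,v17) [-+-] → (0.477018, -1.1605, 0.4563)–(0.67, -1.1605, 0.4563)  len=0.1930
  (v15,v0,v16) [--+] → (1.1827, -0.826238, 0.4563)–(0.829858, -1.43739, 0.4563)  len=0.7057
  (v16,v0,v1) [+-+] → (1.1827, -0.826238, 0.4563)–(1.65972, 0, 0.4563)  len=0.9541
  (v16,v1,v17) [++-] → (1.24351, -0.167131, 0.4563)–(0.67, -1.1605, 0.4563)  len=1.1470
  (v17,v1,v2) [-+-] → (1.24351, -0.167131, 0.4563)–(1.34, 0, 0.4563)  len=0.1930

Chained into 2 loop(s):
  loop 1: 12 segments, perimeter = 9.9584
  loop 2: 12 segments, perimeter = 8.0401
Total perimeter = 17.998

loops=2 perimeter=17.998


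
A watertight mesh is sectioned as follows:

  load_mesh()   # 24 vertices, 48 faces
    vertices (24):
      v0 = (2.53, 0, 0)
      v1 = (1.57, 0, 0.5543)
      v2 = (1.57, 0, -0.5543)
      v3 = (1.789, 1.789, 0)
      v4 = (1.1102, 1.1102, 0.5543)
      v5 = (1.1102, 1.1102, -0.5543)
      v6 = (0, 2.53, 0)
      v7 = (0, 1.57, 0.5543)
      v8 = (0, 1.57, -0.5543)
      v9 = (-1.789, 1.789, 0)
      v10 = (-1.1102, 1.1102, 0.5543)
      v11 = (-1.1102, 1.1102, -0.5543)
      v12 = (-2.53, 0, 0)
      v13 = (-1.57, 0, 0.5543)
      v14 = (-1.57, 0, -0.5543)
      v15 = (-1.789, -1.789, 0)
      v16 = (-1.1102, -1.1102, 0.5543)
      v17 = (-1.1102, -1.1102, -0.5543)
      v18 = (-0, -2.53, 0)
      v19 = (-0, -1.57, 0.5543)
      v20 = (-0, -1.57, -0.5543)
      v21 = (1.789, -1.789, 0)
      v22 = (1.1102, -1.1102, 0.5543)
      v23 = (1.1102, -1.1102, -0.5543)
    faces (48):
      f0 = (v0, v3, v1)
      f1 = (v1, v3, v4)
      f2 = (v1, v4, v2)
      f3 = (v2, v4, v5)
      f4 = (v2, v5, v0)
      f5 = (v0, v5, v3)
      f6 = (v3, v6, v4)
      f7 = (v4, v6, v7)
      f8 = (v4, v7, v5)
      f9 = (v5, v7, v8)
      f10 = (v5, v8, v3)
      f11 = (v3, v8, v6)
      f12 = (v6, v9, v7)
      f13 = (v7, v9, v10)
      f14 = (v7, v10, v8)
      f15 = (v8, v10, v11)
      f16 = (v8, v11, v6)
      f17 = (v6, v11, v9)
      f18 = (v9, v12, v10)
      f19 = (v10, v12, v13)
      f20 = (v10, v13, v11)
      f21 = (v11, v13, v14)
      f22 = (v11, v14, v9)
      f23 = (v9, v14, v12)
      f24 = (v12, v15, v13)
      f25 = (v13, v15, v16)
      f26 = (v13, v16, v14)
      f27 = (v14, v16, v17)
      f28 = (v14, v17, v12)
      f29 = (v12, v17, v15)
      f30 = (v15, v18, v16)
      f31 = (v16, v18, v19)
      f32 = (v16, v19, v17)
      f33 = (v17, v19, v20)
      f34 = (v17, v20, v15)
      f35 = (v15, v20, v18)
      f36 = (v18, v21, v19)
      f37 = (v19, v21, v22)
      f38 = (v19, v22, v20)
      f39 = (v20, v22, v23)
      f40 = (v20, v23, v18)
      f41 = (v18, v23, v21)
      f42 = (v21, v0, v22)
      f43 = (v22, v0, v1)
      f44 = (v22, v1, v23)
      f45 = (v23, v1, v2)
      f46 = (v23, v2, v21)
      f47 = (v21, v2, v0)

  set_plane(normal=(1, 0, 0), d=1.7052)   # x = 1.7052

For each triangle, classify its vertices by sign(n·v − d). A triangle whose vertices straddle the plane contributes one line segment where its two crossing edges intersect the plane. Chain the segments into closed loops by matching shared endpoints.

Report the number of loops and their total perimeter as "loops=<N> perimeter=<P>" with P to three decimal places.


loops=1 perimeter=7.561

Straddling triangles (14 of 48):
  (v0,v3,v1) [++-] → (1.7052, 1.10444, 0.212102)–(1.7052, 0, 0.476236)  len=1.1356
  (v1,v3,v4) [-+-] → (1.7052, 1.10444, 0.212102)–(1.7052, 1.7052, 0.0684301)  len=0.6177
  (v2,v5,v0) [--+] → (1.7052, 0.644945, -0.322008)–(1.7052, 0, -0.476236)  len=0.6631
  (v0,v5,v3) [+-+] → (1.7052, 0.644945, -0.322008)–(1.7052, 1.7052, -0.0684301)  len=1.0902
  (v3,v6,v4) [+--] → (1.7052, 1.82371, 0)–(1.7052, 1.7052, 0.0684301)  len=0.1368
  (v5,v8,v3) [--+] → (1.7052, 1.77874, -0.0259644)–(1.7052, 1.7052, -0.0684301)  len=0.0849
  (v3,v8,v6) [+--] → (1.7052, 1.77874, -0.0259644)–(1.7052, 1.82371, 0)  len=0.0519
  (v18,v21,v19) [-+-] → (1.7052, -1.82371, 0)–(1.7052, -1.77874, 0.0259644)  len=0.0519
  (v19,v21,v22) [-+-] → (1.7052, -1.77874, 0.0259644)–(1.7052, -1.7052, 0.0684301)  len=0.0849
  (v18,v23,v21) [--+] → (1.7052, -1.7052, -0.0684301)–(1.7052, -1.82371, 0)  len=0.1368
  (v21,v0,v22) [++-] → (1.7052, -0.644945, 0.322008)–(1.7052, -1.7052, 0.0684301)  len=1.0902
  (v22,v0,v1) [-+-] → (1.7052, -0.644945, 0.322008)–(1.7052, 0, 0.476236)  len=0.6631
  (v23,v2,v21) [--+] → (1.7052, -1.10444, -0.212102)–(1.7052, -1.7052, -0.0684301)  len=0.6177
  (v21,v2,v0) [+-+] → (1.7052, -1.10444, -0.212102)–(1.7052, 0, -0.476236)  len=1.1356

Chained into 1 loop(s):
  loop 1: 14 segments, perimeter = 7.5605
Total perimeter = 7.561
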